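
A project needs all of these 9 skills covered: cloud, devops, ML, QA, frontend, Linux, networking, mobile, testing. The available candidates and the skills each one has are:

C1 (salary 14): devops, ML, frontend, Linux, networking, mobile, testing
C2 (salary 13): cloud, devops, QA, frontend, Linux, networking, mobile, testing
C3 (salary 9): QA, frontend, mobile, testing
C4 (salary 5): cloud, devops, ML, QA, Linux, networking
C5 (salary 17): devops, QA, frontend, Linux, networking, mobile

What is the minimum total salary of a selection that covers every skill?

C3, C4 cover every skill at salary 9 + 5 = 14.
Any cover uses at least 2 candidates; among all covering selections none totals below 14.

14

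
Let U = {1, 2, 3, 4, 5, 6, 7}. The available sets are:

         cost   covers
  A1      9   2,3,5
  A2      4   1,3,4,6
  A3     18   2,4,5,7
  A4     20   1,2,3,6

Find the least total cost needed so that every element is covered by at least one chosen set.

22

A2, A3 cover every element at cost 4 + 18 = 22.
Any cover uses at least 2 sets; among all covering selections none totals below 22.
Greedy by coverage-per-cost would pick A2, A1, A3 for 31 — worse than the optimum 22.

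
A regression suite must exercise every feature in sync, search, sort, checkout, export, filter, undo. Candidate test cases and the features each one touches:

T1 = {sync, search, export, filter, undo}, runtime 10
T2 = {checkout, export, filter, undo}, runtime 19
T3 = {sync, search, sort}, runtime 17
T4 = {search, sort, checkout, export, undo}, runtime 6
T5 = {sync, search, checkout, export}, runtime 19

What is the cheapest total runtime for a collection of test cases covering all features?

16

T1, T4 cover every feature at runtime 10 + 6 = 16.
Any cover uses at least 2 test cases; among all covering selections none totals below 16.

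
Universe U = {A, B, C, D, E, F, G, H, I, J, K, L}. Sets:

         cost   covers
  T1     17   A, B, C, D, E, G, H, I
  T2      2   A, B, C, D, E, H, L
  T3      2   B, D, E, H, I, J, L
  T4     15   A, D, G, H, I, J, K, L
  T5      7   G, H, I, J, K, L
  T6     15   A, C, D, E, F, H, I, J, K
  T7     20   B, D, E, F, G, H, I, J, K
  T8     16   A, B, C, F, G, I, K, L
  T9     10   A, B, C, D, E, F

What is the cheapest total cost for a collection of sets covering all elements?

17

T5, T9 cover every element at cost 7 + 10 = 17.
Any cover uses at least 2 sets; among all covering selections none totals below 17.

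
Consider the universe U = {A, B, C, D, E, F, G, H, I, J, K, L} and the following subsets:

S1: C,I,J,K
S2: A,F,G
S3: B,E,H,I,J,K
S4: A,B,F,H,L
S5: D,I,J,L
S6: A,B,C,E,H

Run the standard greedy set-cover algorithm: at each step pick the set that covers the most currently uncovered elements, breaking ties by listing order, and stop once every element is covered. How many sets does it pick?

Pick 1: S3 covers 6 new elements (B, E, H, I, J, K).
Pick 2: S2 covers 3 new elements (A, F, G).
Pick 3: S5 covers 2 new elements (D, L).
Pick 4: S1 covers 1 new elements (C).
Greedy uses 4 sets.

4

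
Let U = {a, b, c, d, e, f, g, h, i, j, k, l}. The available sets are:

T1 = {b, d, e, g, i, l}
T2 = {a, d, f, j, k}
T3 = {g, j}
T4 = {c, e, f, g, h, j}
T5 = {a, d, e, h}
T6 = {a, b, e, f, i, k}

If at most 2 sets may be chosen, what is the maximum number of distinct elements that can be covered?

Choosing T1, T2 covers {a, b, d, e, f, g, i, j, k, l} — 10 elements.
No choice of 2 sets does better; here c, h are left uncovered.

10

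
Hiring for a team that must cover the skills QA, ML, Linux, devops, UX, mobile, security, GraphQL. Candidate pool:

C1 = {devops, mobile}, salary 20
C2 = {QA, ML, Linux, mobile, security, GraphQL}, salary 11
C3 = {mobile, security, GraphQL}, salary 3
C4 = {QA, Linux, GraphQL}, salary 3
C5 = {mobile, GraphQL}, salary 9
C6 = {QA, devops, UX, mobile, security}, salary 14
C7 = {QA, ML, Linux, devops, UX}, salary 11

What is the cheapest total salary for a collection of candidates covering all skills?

C3, C7 cover every skill at salary 3 + 11 = 14.
Any cover uses at least 2 candidates; among all covering selections none totals below 14.
Greedy by coverage-per-salary would pick C3, C4, C7 for 17 — worse than the optimum 14.

14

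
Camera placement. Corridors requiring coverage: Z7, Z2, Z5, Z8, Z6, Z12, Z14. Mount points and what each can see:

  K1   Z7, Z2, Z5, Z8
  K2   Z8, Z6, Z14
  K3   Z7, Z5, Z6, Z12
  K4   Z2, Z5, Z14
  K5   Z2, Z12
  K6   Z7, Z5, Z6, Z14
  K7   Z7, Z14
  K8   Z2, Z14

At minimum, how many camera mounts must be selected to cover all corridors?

K1, K2, K3 together cover {Z7, Z2, Z5, Z8, Z6, Z12, Z14} — every corridor.
No 2 of the 8 camera mounts cover everything (all 28 pairs fall short), so 3 is minimum.

3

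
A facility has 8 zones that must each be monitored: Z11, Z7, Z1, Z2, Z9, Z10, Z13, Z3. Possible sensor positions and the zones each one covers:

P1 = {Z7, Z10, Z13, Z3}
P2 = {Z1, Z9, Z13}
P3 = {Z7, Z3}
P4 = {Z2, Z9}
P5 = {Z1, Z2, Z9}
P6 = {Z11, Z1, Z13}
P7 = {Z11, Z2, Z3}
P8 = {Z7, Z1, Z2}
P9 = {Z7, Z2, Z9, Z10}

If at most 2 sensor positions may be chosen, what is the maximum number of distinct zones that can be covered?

Choosing P1, P5 covers {Z7, Z1, Z2, Z9, Z10, Z13, Z3} — 7 zones.
No choice of 2 sensor positions does better; here Z11 is left uncovered.

7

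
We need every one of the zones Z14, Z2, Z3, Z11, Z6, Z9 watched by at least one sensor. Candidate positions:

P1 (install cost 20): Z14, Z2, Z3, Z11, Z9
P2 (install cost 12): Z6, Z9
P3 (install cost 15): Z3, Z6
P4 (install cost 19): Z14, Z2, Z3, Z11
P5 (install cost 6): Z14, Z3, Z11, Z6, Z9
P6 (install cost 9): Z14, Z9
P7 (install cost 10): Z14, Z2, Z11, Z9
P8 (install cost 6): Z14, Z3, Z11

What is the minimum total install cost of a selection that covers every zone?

P5, P7 cover every zone at install cost 6 + 10 = 16.
Any cover uses at least 2 sensor positions; among all covering selections none totals below 16.

16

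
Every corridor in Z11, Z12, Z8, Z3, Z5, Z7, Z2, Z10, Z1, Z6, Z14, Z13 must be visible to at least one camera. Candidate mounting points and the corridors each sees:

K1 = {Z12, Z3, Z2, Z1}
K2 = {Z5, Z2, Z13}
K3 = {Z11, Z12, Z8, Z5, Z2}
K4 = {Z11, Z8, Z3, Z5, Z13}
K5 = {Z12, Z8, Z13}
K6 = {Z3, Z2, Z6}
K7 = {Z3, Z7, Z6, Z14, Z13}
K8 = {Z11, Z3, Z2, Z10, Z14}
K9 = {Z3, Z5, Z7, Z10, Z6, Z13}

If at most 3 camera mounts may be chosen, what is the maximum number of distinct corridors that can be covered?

11

Choosing K1, K3, K7 covers {Z11, Z12, Z8, Z3, Z5, Z7, Z2, Z1, Z6, Z14, Z13} — 11 corridors.
No choice of 3 camera mounts does better; here Z10 is left uncovered.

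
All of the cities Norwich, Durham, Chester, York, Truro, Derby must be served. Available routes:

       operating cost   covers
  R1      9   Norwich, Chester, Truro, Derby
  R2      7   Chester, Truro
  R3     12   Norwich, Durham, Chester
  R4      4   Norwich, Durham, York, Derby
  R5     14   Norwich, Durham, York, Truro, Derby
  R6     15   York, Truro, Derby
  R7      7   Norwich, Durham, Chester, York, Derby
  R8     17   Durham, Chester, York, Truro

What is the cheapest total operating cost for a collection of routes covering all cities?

R2, R4 cover every city at operating cost 7 + 4 = 11.
Any cover uses at least 2 routes; among all covering selections none totals below 11.

11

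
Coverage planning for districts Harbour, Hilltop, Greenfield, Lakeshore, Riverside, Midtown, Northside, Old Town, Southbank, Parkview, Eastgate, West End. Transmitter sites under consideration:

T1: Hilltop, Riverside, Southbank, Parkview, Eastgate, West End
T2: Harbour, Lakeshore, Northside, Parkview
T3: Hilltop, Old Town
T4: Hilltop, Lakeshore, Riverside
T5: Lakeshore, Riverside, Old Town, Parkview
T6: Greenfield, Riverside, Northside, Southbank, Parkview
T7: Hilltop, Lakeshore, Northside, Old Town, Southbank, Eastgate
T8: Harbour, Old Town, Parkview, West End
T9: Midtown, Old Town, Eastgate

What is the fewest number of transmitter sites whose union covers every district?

4

T1, T2, T6, T9 together cover {Harbour, Hilltop, Greenfield, Lakeshore, Riverside, Midtown, Northside, Old Town, Southbank, Parkview, Eastgate, West End} — every district.
No 3 of the 9 transmitter sites cover everything (all 84 triples fall short), so 4 is minimum.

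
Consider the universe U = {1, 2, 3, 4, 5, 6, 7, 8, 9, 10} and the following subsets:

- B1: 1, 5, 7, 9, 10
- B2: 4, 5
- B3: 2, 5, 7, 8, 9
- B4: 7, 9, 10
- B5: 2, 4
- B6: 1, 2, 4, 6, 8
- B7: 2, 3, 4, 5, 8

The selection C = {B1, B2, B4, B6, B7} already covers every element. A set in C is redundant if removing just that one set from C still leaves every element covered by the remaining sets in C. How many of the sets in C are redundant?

Drop B1: the rest still cover every element — redundant.
Drop B2: the rest still cover every element — redundant.
Drop B4: the rest still cover every element — redundant.
Drop B6: 6 uncovered — not redundant.
Drop B7: 3 uncovered — not redundant.
3 redundant: B1, B2, B4.

3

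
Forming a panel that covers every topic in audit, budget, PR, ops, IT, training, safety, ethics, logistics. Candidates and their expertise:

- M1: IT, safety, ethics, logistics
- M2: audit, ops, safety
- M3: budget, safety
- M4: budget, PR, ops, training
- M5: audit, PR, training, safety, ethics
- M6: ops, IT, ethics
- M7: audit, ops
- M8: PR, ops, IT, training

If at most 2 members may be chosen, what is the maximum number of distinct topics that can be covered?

8

Choosing M1, M4 covers {budget, PR, ops, IT, training, safety, ethics, logistics} — 8 topics.
No choice of 2 members does better; here audit is left uncovered.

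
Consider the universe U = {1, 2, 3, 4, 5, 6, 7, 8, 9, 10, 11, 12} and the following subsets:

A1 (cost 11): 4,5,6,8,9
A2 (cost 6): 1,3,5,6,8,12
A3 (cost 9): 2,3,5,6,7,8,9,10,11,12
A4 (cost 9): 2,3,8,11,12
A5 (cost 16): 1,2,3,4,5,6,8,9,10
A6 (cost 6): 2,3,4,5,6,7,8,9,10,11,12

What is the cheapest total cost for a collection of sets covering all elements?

A2, A6 cover every element at cost 6 + 6 = 12.
Any cover uses at least 2 sets; among all covering selections none totals below 12.

12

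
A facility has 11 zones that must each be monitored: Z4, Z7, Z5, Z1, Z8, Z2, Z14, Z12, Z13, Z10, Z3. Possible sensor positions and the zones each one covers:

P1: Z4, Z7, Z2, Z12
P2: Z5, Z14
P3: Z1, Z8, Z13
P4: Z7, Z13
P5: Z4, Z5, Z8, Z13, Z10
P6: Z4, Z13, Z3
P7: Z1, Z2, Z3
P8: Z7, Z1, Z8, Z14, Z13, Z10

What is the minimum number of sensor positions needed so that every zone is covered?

4

P1, P2, P5, P7 together cover {Z4, Z7, Z5, Z1, Z8, Z2, Z14, Z12, Z13, Z10, Z3} — every zone.
No 3 of the 8 sensor positions cover everything (all 56 triples fall short), so 4 is minimum.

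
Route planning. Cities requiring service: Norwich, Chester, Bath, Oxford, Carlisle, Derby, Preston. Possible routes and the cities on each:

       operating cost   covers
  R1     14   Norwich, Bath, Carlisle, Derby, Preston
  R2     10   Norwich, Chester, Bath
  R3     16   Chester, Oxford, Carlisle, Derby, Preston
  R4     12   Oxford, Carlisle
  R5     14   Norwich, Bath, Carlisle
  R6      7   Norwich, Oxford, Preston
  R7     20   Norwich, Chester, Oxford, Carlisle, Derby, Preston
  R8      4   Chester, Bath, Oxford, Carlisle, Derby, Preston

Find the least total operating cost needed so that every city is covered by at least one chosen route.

11

R6, R8 cover every city at operating cost 7 + 4 = 11.
Any cover uses at least 2 routes; among all covering selections none totals below 11.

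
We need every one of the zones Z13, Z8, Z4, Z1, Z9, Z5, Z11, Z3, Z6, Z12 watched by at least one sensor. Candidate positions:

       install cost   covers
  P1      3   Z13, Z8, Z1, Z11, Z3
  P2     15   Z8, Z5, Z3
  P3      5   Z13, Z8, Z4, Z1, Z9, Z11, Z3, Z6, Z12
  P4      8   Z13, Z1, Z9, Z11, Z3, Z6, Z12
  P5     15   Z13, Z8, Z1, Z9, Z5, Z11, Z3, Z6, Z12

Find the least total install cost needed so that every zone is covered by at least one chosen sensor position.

20

P2, P3 cover every zone at install cost 15 + 5 = 20.
Any cover uses at least 2 sensor positions; among all covering selections none totals below 20.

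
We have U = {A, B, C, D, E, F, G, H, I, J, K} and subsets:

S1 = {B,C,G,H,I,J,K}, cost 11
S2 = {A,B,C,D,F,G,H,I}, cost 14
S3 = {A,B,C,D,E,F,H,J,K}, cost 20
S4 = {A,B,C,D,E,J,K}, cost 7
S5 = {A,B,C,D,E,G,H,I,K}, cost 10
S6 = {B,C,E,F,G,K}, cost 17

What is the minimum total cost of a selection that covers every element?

21

S2, S4 cover every element at cost 14 + 7 = 21.
Any cover uses at least 2 sets; among all covering selections none totals below 21.
Greedy by coverage-per-cost would pick S4, S5, S2 for 31 — worse than the optimum 21.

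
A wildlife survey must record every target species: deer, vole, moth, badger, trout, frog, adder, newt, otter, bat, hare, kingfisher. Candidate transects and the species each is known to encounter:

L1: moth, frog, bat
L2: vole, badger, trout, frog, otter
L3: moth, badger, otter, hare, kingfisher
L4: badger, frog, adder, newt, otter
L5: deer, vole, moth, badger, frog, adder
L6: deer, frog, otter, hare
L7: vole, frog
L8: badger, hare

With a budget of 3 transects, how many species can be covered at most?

10

Choosing L1, L3, L5 covers {deer, vole, moth, badger, frog, adder, otter, bat, hare, kingfisher} — 10 species.
No choice of 3 transects does better; here trout, newt are left uncovered.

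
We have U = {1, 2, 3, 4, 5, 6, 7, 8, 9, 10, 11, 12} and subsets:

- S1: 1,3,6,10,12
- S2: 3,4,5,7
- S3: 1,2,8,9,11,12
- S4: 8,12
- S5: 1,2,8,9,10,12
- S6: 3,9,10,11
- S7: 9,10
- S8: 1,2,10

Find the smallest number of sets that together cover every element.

S1, S2, S3 together cover {1, 2, 3, 4, 5, 6, 7, 8, 9, 10, 11, 12} — every element.
No 2 of the 8 sets cover everything (all 28 pairs fall short), so 3 is minimum.

3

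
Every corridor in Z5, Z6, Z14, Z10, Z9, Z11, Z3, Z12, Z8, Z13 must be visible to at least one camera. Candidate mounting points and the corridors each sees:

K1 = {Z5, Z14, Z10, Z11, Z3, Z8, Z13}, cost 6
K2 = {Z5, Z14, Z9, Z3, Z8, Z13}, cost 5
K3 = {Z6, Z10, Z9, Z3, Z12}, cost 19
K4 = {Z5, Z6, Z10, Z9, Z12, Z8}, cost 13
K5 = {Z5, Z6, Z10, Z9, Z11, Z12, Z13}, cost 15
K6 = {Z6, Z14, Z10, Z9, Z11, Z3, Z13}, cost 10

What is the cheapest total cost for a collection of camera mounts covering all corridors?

K1, K4 cover every corridor at cost 6 + 13 = 19.
Any cover uses at least 2 camera mounts; among all covering selections none totals below 19.
Greedy by coverage-per-cost would pick K2, K1, K4 for 24 — worse than the optimum 19.

19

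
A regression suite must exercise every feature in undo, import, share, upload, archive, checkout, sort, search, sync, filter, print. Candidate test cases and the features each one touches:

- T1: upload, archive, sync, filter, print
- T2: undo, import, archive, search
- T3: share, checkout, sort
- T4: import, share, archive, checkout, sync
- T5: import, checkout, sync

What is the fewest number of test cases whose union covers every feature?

3

T1, T2, T3 together cover {undo, import, share, upload, archive, checkout, sort, search, sync, filter, print} — every feature.
No 2 of the 5 test cases cover everything (all 10 pairs fall short), so 3 is minimum.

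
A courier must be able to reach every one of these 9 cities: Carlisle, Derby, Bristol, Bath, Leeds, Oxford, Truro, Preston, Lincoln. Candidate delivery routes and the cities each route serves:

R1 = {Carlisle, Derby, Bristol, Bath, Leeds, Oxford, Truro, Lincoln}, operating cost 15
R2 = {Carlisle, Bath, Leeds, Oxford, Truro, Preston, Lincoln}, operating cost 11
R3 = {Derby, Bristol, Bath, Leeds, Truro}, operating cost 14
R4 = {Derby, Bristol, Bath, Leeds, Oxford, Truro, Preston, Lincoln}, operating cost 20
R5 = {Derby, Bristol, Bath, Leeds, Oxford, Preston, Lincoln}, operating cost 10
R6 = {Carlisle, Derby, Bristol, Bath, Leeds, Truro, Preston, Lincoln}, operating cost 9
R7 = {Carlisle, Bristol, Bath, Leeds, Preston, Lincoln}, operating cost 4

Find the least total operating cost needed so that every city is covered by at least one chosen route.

19

R1, R7 cover every city at operating cost 15 + 4 = 19.
Any cover uses at least 2 routes; among all covering selections none totals below 19.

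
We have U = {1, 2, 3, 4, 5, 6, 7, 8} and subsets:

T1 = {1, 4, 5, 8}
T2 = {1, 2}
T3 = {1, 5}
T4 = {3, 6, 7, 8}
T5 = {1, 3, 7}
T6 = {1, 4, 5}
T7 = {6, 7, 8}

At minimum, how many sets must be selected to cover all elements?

3

T1, T2, T4 together cover {1, 2, 3, 4, 5, 6, 7, 8} — every element.
No 2 of the 7 sets cover everything (all 21 pairs fall short), so 3 is minimum.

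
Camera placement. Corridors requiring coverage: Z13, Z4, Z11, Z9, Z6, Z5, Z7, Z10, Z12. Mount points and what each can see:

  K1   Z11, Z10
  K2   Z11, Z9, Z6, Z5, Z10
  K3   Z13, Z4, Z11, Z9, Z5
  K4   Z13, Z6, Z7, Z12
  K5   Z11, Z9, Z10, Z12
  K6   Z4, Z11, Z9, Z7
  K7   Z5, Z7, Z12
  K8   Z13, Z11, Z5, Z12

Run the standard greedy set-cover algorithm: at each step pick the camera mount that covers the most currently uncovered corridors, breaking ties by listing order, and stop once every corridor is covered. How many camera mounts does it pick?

3

Pick 1: K2 covers 5 new corridors (Z11, Z9, Z6, Z5, Z10).
Pick 2: K4 covers 3 new corridors (Z13, Z7, Z12).
Pick 3: K3 covers 1 new corridors (Z4).
Greedy uses 3 camera mounts.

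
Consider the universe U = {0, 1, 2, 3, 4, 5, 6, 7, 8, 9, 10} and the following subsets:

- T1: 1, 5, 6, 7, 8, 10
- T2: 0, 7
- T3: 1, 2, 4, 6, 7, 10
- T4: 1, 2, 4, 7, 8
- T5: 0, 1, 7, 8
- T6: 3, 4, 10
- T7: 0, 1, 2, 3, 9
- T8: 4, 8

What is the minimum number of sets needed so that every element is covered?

T1, T3, T7 together cover {0, 1, 2, 3, 4, 5, 6, 7, 8, 9, 10} — every element.
No 2 of the 8 sets cover everything (all 28 pairs fall short), so 3 is minimum.

3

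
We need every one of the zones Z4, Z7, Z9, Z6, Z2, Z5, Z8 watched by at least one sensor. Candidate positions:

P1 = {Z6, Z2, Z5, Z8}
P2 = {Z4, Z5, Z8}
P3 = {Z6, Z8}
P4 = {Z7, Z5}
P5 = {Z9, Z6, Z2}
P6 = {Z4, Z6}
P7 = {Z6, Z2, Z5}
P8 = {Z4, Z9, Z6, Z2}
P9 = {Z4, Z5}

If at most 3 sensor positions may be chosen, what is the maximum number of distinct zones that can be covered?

7

Choosing P1, P4, P8 covers {Z4, Z7, Z9, Z6, Z2, Z5, Z8} — 7 zones.
That is all 7 zones.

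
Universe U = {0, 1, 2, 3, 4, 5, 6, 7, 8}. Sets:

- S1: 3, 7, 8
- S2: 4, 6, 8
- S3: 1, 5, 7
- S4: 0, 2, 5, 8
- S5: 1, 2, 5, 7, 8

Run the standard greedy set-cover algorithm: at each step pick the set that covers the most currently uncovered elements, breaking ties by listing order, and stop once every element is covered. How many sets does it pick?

4

Pick 1: S5 covers 5 new elements (1, 2, 5, 7, 8).
Pick 2: S2 covers 2 new elements (4, 6).
Pick 3: S1 covers 1 new elements (3).
Pick 4: S4 covers 1 new elements (0).
Greedy uses 4 sets.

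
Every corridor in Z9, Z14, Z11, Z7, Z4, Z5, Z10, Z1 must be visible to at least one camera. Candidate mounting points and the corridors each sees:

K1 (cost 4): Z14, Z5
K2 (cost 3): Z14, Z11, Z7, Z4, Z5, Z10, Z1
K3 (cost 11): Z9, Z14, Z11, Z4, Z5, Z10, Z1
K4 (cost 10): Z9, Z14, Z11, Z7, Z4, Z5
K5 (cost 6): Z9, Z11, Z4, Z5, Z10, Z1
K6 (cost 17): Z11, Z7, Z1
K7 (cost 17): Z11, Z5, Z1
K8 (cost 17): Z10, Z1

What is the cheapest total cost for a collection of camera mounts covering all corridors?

9

K2, K5 cover every corridor at cost 3 + 6 = 9.
Any cover uses at least 2 camera mounts; among all covering selections none totals below 9.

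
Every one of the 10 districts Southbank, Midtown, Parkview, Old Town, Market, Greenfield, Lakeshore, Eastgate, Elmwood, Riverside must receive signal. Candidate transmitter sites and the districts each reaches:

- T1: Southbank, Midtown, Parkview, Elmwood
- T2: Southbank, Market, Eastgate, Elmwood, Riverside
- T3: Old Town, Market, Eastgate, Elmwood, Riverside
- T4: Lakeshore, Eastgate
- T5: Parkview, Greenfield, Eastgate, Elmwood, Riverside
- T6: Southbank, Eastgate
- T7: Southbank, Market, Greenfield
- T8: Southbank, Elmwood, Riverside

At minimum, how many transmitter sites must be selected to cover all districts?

T1, T3, T4, T5 together cover {Southbank, Midtown, Parkview, Old Town, Market, Greenfield, Lakeshore, Eastgate, Elmwood, Riverside} — every district.
No 3 of the 8 transmitter sites cover everything (all 56 triples fall short), so 4 is minimum.

4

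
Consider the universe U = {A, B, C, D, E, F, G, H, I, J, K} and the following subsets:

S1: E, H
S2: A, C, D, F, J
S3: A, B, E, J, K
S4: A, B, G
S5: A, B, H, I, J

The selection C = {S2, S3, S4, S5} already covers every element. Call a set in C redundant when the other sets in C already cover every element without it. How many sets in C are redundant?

0

Drop S2: C, D, F uncovered — not redundant.
Drop S3: E, K uncovered — not redundant.
Drop S4: G uncovered — not redundant.
Drop S5: H, I uncovered — not redundant.
None of the sets in C is redundant.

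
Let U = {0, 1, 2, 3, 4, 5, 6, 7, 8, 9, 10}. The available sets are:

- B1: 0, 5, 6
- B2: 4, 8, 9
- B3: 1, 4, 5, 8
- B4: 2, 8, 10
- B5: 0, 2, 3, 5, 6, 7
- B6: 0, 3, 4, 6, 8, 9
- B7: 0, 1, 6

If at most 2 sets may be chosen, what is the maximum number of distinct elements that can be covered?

Choosing B2, B5 covers {0, 2, 3, 4, 5, 6, 7, 8, 9} — 9 elements.
No choice of 2 sets does better; here 1, 10 are left uncovered.

9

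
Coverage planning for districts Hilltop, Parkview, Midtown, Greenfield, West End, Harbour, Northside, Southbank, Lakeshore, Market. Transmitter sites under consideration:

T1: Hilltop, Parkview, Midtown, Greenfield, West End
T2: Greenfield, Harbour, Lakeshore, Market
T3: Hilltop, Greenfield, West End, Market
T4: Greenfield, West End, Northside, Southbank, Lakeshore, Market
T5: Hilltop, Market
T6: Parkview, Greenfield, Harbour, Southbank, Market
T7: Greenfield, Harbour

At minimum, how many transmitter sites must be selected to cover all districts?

T1, T2, T4 together cover {Hilltop, Parkview, Midtown, Greenfield, West End, Harbour, Northside, Southbank, Lakeshore, Market} — every district.
No 2 of the 7 transmitter sites cover everything (all 21 pairs fall short), so 3 is minimum.

3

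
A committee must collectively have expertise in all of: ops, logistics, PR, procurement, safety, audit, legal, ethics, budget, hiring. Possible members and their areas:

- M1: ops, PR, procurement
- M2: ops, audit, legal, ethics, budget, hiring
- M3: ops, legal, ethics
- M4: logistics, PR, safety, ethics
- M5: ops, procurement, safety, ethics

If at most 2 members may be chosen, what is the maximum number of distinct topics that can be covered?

9

Choosing M2, M4 covers {ops, logistics, PR, safety, audit, legal, ethics, budget, hiring} — 9 topics.
No choice of 2 members does better; here procurement is left uncovered.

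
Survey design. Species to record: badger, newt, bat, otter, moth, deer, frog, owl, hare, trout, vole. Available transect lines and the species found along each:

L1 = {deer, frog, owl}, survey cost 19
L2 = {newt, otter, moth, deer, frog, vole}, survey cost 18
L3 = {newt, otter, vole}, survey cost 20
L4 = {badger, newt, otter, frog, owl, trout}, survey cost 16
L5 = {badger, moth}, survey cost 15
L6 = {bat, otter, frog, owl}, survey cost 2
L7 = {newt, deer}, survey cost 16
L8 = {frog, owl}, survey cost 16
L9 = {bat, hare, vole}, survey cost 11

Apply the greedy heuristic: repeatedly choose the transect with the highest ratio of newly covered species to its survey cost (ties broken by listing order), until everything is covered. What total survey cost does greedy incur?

Pick 1: L6 adds 4 new (bat, otter, frog, owl) at survey cost 2 (ratio 4/2).
Pick 2: L2 adds 4 new (newt, moth, deer, vole) at survey cost 18 (ratio 4/18).
Pick 3: L4 adds 2 new (badger, trout) at survey cost 16 (ratio 2/16).
Pick 4: L9 adds 1 new (hare) at survey cost 11 (ratio 1/11).
Greedy total survey cost: 2 + 18 + 16 + 11 = 47. (The true optimum is 45, so greedy overshoots here.)

47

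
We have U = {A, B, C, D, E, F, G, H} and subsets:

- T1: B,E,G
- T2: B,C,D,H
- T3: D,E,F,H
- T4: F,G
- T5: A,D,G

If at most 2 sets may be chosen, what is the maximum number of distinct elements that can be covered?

Choosing T1, T2 covers {B, C, D, E, G, H} — 6 elements.
No choice of 2 sets does better; here A, F are left uncovered.

6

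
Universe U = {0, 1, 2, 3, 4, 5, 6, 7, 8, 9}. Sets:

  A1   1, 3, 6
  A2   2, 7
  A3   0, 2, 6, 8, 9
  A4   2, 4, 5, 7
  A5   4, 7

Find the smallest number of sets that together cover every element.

A1, A3, A4 together cover {0, 1, 2, 3, 4, 5, 6, 7, 8, 9} — every element.
No 2 of the 5 sets cover everything (all 10 pairs fall short), so 3 is minimum.

3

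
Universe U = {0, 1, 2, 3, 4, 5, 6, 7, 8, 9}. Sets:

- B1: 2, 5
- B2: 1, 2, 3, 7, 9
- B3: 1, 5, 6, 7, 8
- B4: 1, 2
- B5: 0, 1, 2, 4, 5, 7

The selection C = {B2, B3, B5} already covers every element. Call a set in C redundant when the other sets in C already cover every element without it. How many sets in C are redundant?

Drop B2: 3, 9 uncovered — not redundant.
Drop B3: 6, 8 uncovered — not redundant.
Drop B5: 0, 4 uncovered — not redundant.
None of the sets in C is redundant.

0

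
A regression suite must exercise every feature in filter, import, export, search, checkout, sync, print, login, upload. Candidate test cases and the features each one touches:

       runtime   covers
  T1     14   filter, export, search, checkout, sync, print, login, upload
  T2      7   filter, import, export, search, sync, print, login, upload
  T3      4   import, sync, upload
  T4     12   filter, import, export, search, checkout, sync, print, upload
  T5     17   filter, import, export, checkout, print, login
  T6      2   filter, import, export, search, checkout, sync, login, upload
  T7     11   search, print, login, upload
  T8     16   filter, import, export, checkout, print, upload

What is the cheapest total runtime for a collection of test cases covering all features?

T2, T6 cover every feature at runtime 7 + 2 = 9.
Any cover uses at least 2 test cases; among all covering selections none totals below 9.

9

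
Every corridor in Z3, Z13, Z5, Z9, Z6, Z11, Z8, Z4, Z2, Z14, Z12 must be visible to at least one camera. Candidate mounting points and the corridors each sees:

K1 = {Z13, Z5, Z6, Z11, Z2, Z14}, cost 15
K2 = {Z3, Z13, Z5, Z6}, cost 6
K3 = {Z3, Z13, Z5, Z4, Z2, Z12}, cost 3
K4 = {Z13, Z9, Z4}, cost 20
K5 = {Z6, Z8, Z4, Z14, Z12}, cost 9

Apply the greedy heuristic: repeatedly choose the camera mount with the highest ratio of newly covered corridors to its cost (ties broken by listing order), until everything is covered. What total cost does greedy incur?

Pick 1: K3 adds 6 new (Z3, Z13, Z5, Z4, Z2, Z12) at cost 3 (ratio 6/3).
Pick 2: K5 adds 3 new (Z6, Z8, Z14) at cost 9 (ratio 3/9).
Pick 3: K1 adds 1 new (Z11) at cost 15 (ratio 1/15).
Pick 4: K4 adds 1 new (Z9) at cost 20 (ratio 1/20).
Greedy total cost: 3 + 9 + 15 + 20 = 47.

47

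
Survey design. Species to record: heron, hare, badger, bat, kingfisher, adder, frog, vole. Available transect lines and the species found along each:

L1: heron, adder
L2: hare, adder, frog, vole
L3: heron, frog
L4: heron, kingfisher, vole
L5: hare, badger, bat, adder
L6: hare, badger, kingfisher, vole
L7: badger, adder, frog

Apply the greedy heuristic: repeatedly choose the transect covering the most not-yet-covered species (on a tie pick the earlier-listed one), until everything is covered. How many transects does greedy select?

3

Pick 1: L2 covers 4 new species (hare, adder, frog, vole).
Pick 2: L4 covers 2 new species (heron, kingfisher).
Pick 3: L5 covers 2 new species (badger, bat).
Greedy uses 3 transects.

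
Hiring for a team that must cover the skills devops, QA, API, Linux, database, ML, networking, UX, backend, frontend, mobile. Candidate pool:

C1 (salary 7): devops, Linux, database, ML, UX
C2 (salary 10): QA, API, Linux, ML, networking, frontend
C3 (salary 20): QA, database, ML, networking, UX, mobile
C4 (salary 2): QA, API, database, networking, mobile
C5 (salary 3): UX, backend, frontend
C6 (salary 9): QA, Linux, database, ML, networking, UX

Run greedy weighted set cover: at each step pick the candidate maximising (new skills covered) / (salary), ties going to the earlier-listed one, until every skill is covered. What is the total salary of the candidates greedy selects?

Pick 1: C4 adds 5 new (QA, API, database, networking, mobile) at salary 2 (ratio 5/2).
Pick 2: C5 adds 3 new (UX, backend, frontend) at salary 3 (ratio 3/3).
Pick 3: C1 adds 3 new (devops, Linux, ML) at salary 7 (ratio 3/7).
Greedy total salary: 2 + 3 + 7 = 12.

12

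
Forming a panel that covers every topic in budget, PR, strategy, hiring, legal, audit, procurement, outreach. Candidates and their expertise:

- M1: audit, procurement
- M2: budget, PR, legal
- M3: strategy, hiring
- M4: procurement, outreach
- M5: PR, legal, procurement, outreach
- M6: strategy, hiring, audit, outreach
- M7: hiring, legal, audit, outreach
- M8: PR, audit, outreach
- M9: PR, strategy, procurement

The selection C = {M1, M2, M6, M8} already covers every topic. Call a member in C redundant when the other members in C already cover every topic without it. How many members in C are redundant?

1

Drop M1: procurement uncovered — not redundant.
Drop M2: budget, legal uncovered — not redundant.
Drop M6: strategy, hiring uncovered — not redundant.
Drop M8: the rest still cover every topic — redundant.
1 redundant: M8.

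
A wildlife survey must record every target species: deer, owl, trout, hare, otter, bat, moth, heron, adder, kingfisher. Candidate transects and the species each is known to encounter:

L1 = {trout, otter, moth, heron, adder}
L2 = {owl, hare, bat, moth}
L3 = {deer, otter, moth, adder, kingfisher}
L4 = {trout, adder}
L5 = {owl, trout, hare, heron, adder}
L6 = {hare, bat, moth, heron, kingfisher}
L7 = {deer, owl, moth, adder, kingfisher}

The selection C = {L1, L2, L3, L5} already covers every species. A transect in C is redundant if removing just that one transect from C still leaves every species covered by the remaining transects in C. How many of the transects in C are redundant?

Drop L1: the rest still cover every species — redundant.
Drop L2: bat uncovered — not redundant.
Drop L3: deer, kingfisher uncovered — not redundant.
Drop L5: the rest still cover every species — redundant.
2 redundant: L1, L5.

2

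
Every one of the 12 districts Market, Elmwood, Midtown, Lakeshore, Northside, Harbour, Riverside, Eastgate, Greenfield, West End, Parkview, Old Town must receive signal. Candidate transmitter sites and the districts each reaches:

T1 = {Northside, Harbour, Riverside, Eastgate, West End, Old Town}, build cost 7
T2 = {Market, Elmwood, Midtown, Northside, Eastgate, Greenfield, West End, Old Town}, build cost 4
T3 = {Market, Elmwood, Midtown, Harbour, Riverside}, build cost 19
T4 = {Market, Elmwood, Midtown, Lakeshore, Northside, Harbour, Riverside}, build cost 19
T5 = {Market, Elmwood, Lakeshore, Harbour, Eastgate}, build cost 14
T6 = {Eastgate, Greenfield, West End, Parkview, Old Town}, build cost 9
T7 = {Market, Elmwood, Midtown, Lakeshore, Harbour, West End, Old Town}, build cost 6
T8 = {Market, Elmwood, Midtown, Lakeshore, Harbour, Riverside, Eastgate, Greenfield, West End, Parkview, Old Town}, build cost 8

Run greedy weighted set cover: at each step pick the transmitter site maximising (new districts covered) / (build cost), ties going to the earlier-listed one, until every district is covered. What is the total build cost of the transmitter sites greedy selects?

Pick 1: T2 adds 8 new (Market, Elmwood, Midtown, Northside, Eastgate, Greenfield, West End, Old Town) at build cost 4 (ratio 8/4).
Pick 2: T8 adds 4 new (Lakeshore, Harbour, Riverside, Parkview) at build cost 8 (ratio 4/8).
Greedy total build cost: 4 + 8 = 12.

12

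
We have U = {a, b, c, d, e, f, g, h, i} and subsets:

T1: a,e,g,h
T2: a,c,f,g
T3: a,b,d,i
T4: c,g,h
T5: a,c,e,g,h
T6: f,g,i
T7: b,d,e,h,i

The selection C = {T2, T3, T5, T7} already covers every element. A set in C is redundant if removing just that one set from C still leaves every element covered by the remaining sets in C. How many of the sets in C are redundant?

3

Drop T2: f uncovered — not redundant.
Drop T3: the rest still cover every element — redundant.
Drop T5: the rest still cover every element — redundant.
Drop T7: the rest still cover every element — redundant.
3 redundant: T3, T5, T7.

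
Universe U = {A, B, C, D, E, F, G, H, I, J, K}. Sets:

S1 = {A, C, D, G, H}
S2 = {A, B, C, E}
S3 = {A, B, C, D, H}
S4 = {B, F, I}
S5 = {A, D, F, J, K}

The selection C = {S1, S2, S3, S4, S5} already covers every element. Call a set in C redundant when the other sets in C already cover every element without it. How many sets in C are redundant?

Drop S1: G uncovered — not redundant.
Drop S2: E uncovered — not redundant.
Drop S3: the rest still cover every element — redundant.
Drop S4: I uncovered — not redundant.
Drop S5: J, K uncovered — not redundant.
1 redundant: S3.

1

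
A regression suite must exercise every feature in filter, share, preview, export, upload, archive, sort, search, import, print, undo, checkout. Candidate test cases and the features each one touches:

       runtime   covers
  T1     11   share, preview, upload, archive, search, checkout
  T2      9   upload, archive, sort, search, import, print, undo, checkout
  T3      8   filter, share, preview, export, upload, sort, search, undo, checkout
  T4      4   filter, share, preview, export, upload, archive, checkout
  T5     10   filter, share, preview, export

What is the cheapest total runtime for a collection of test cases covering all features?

T2, T4 cover every feature at runtime 9 + 4 = 13.
Any cover uses at least 2 test cases; among all covering selections none totals below 13.

13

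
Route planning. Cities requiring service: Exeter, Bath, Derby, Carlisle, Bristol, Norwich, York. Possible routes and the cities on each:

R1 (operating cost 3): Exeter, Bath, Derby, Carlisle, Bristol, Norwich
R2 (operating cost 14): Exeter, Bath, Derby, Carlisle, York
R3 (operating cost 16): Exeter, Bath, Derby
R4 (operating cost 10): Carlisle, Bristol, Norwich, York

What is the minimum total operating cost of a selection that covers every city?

R1, R4 cover every city at operating cost 3 + 10 = 13.
Any cover uses at least 2 routes; among all covering selections none totals below 13.

13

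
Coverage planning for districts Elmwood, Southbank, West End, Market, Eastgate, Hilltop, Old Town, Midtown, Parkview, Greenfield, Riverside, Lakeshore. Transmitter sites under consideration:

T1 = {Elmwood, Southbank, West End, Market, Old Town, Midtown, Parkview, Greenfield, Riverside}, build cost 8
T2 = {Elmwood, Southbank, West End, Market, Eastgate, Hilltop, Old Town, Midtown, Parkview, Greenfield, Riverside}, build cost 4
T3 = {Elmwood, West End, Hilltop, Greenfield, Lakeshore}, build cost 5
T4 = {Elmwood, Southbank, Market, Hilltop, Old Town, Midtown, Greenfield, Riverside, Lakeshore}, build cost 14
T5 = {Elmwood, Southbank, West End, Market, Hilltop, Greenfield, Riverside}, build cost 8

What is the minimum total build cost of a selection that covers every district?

9

T2, T3 cover every district at build cost 4 + 5 = 9.
Any cover uses at least 2 transmitter sites; among all covering selections none totals below 9.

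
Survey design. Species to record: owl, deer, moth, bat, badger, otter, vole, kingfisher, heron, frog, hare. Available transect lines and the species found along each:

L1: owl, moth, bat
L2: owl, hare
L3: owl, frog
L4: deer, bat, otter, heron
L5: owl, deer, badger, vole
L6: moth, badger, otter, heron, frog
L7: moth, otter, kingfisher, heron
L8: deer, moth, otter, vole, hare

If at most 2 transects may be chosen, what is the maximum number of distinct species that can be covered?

8

Choosing L5, L6 covers {owl, deer, moth, badger, otter, vole, heron, frog} — 8 species.
No choice of 2 transects does better; here bat, kingfisher, hare are left uncovered.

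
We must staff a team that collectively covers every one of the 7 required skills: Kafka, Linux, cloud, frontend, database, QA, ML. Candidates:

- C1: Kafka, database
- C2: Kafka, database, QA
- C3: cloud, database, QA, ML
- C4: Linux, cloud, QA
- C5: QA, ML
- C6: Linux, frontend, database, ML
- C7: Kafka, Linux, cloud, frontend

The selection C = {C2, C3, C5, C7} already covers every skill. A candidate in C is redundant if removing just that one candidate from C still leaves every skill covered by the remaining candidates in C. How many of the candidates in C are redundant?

3

Drop C2: the rest still cover every skill — redundant.
Drop C3: the rest still cover every skill — redundant.
Drop C5: the rest still cover every skill — redundant.
Drop C7: Linux, frontend uncovered — not redundant.
3 redundant: C2, C3, C5.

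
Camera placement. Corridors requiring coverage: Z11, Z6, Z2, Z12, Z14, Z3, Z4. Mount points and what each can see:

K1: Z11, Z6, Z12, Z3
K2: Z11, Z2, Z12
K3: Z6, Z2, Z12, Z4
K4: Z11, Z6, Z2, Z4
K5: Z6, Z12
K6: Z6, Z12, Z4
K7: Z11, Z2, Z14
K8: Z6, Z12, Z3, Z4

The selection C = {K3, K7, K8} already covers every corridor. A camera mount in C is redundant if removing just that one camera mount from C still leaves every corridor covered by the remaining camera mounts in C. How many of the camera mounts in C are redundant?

Drop K3: the rest still cover every corridor — redundant.
Drop K7: Z11, Z14 uncovered — not redundant.
Drop K8: Z3 uncovered — not redundant.
1 redundant: K3.

1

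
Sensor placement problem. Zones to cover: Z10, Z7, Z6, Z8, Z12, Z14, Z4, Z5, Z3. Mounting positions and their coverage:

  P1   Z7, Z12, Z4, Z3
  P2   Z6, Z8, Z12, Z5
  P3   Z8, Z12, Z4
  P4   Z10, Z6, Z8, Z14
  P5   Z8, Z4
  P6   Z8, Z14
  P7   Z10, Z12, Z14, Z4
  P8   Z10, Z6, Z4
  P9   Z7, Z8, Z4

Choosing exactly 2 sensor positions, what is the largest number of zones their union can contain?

Choosing P1, P4 covers {Z10, Z7, Z6, Z8, Z12, Z14, Z4, Z3} — 8 zones.
No choice of 2 sensor positions does better; here Z5 is left uncovered.

8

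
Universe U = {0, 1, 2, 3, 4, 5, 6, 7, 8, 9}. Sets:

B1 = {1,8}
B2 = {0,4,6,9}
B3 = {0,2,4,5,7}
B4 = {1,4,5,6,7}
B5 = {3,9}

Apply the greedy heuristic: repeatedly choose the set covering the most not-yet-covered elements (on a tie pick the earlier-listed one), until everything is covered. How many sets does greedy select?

4

Pick 1: B3 covers 5 new elements (0, 2, 4, 5, 7).
Pick 2: B1 covers 2 new elements (1, 8).
Pick 3: B2 covers 2 new elements (6, 9).
Pick 4: B5 covers 1 new elements (3).
Greedy uses 4 sets.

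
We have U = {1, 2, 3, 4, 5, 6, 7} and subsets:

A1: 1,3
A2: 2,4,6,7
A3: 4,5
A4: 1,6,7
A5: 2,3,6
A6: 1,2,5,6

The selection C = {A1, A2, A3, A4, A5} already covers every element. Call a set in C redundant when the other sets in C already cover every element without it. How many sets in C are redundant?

Drop A1: the rest still cover every element — redundant.
Drop A2: the rest still cover every element — redundant.
Drop A3: 5 uncovered — not redundant.
Drop A4: the rest still cover every element — redundant.
Drop A5: the rest still cover every element — redundant.
4 redundant: A1, A2, A4, A5.

4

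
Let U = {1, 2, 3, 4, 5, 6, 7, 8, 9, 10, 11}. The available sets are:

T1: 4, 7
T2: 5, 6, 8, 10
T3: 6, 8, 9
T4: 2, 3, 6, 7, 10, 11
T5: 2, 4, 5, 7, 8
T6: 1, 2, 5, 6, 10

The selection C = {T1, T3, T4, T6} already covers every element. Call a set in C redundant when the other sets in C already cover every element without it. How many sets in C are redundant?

Drop T1: 4 uncovered — not redundant.
Drop T3: 8, 9 uncovered — not redundant.
Drop T4: 3, 11 uncovered — not redundant.
Drop T6: 1, 5 uncovered — not redundant.
None of the sets in C is redundant.

0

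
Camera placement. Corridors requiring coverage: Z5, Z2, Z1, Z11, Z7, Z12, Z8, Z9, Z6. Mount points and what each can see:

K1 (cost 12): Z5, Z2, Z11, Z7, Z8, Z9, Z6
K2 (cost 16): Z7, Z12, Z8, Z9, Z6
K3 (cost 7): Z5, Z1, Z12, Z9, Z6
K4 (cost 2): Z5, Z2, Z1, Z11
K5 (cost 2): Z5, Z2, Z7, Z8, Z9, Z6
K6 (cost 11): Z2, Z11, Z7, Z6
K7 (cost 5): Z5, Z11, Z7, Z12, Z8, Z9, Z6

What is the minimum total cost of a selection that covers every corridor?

K4, K7 cover every corridor at cost 2 + 5 = 7.
Any cover uses at least 2 camera mounts; among all covering selections none totals below 7.

7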